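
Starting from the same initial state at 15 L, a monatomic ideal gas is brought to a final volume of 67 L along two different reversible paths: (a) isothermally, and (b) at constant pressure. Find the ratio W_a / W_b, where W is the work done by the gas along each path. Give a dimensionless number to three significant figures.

Path (a) isothermal: W = P₁V₁ ln(V₂/V₁) → W_a/(P₁V₁) = 1.497.
Path (b) isobaric: W = P₁(V₂ − V₁) → W_b/(P₁V₁) = 3.467.
W_a / W_b = 1.497 / 3.467 = 0.4317.

W_a / W_b ≈ 0.432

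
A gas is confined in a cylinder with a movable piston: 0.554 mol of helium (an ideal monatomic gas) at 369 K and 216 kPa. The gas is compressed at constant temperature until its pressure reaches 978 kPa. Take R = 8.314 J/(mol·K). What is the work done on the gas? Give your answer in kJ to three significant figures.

Isothermal process: W = nRT ln(V₂/V₁) = nRT ln(P₁/P₂).
W = (0.554)(8.314)(369) × ln(216/978)
  = 1700 × ln(0.2209) = 1700 × -1.51
W_by_gas = -2567 J; work on gas = −W_by = 2567 J.

W ≈ 2.57 kJ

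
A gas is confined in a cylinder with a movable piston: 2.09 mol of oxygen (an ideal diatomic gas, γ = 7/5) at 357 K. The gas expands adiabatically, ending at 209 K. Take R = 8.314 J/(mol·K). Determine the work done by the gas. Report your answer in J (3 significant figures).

Adiabatic ⇒ Q = 0, so W_by = −ΔU = nCᵥ(T₁ − T₂).
Cᵥ = 5R/2 = 20.79 J/(mol·K).
W = (2.09)(20.79)(357 − 209) = 6429 J.

W ≈ 6430 J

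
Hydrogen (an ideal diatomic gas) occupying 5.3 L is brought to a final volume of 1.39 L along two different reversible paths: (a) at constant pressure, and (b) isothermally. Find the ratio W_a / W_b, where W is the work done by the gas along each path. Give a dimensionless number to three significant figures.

Path (a) isobaric: W = P₁(V₂ − V₁) → W_a/(P₁V₁) = -0.7377.
Path (b) isothermal: W = P₁V₁ ln(V₂/V₁) → W_b/(P₁V₁) = -1.338.
W_a / W_b = -0.7377 / -1.338 = 0.5512.

W_a / W_b ≈ 0.551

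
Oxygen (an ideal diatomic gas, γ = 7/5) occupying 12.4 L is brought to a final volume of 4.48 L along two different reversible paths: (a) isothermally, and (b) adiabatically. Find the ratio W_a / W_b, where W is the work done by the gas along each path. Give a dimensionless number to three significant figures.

W_a / W_b ≈ 0.810

Path (a) isothermal: W = P₁V₁ ln(V₂/V₁) → W_a/(P₁V₁) = -1.018.
Path (b) adiabatic: W = P₁V₁(1 − (V₁/V₂)^(γ−1))/(γ−1) → W_b/(P₁V₁) = -1.257.
W_a / W_b = -1.018 / -1.257 = 0.8102.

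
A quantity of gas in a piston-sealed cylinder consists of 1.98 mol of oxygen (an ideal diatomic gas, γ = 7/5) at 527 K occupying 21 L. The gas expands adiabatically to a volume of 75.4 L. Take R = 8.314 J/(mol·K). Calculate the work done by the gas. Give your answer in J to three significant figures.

W ≈ 8680 J

Adiabatic: TV^(γ−1) = const with γ = 7/5.
T₂ = T₁ (V₁/V₂)^(γ−1) = 527 × (21/75.4)^0.4 = 527 × 0.5997 = 316 K.
W_by = nCᵥ(T₁ − T₂) = (1.98)(20.79)(527 − 316) = 8682 J.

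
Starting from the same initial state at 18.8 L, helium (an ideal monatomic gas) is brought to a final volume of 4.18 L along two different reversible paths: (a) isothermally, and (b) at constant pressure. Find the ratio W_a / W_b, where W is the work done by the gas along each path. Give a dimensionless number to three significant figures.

W_a / W_b ≈ 1.93

Path (a) isothermal: W = P₁V₁ ln(V₂/V₁) → W_a/(P₁V₁) = -1.504.
Path (b) isobaric: W = P₁(V₂ − V₁) → W_b/(P₁V₁) = -0.7777.
W_a / W_b = -1.504 / -0.7777 = 1.933.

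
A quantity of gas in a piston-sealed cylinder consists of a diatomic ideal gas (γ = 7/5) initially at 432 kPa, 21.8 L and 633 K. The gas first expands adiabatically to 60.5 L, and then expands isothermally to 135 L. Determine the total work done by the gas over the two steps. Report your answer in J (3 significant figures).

Step 1 (adiabatic): W = (P₁V₁ − P₂V₂)/(γ−1) = (9418 − 6261)/0.4 = 7892 J.
After step 1: P = 103.5 kPa, V = 60.5 L, T = 420.8 K.
Step 2 (isothermal): W = P₁V₁ ln(V₂/V₁) = (6261) ln(135/60.5) = 5025 J.
W_total = 7892 + 5025 = 12917 J.

W_total ≈ 12900 J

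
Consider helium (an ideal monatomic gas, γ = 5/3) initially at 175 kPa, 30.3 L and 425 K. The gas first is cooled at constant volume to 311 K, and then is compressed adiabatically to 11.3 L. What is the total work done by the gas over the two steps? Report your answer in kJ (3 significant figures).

W_total ≈ -5.41 kJ

Step 1 (isochoric): W = 0 (constant volume).
After step 1: P = 128.1 kPa (V unchanged).
Step 2 (adiabatic): W = (P₁V₁ − P₂V₂)/(γ−1) = (3880 − 7489)/0.667 = -5413 J.
W_total = 0 − 5413 = -5413 J.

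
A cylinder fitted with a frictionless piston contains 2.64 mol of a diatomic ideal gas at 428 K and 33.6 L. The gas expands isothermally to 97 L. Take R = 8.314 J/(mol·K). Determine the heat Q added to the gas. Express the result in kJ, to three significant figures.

Q ≈ 9.96 kJ

Isothermal ⇒ ΔU = 0, so Q = W = nRT ln(V₂/V₁).
Q = (2.64)(8.314)(428) ln(97/33.6) = 9394 × 1.06 = 9960 J.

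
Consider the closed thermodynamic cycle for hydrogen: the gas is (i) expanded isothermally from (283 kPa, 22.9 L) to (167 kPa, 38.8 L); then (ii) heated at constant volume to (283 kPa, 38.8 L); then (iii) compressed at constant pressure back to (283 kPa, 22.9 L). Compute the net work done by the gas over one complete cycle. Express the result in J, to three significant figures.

Leg (i): W = PᵢVᵢ ln(V_f/Vᵢ) = (6481) ln(38.8/22.9) = 3417 J.
Leg (ii): W = 0.
Leg (iii): W = PΔV = (283)(22.9 − 38.8) = -4500 J.
W_net = 3417 − 4500 = -1083 J.

W_net ≈ -1080 J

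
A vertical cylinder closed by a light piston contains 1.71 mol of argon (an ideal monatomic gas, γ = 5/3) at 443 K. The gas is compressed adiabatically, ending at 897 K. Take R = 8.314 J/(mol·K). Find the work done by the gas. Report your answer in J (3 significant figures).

Adiabatic ⇒ Q = 0, so W_by = −ΔU = nCᵥ(T₁ − T₂).
Cᵥ = 3R/2 = 12.47 J/(mol·K).
W = (1.71)(12.47)(443 − 897) = -9682 J.

W ≈ -9680 J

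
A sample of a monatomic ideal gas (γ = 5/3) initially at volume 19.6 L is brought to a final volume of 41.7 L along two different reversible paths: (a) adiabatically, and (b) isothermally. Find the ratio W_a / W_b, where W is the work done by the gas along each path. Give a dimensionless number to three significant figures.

W_a / W_b ≈ 0.786

Path (a) adiabatic: W = P₁V₁(1 − (V₁/V₂)^(γ−1))/(γ−1) → W_a/(P₁V₁) = 0.5932.
Path (b) isothermal: W = P₁V₁ ln(V₂/V₁) → W_b/(P₁V₁) = 0.755.
W_a / W_b = 0.5932 / 0.755 = 0.7857.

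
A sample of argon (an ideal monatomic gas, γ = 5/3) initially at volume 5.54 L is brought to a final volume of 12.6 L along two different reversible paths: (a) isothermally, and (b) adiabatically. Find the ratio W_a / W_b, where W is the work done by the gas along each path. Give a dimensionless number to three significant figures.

W_a / W_b ≈ 1.30

Path (a) isothermal: W = P₁V₁ ln(V₂/V₁) → W_a/(P₁V₁) = 0.8217.
Path (b) adiabatic: W = P₁V₁(1 − (V₁/V₂)^(γ−1))/(γ−1) → W_b/(P₁V₁) = 0.6327.
W_a / W_b = 0.8217 / 0.6327 = 1.299.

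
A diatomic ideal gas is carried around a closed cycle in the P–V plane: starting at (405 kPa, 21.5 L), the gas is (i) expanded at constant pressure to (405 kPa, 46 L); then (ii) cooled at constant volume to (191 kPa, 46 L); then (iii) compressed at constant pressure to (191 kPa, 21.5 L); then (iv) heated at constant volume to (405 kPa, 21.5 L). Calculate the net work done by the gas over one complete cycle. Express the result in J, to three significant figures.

Constant-volume legs do no work.
W(i) = (405)(46 − 21.5) = 9922 J; W(iii) = (191)(21.5 − 46) = -4680 J.
W_net = 9922 − 4680 = 5243 J (the clockwise enclosed area).

W_net ≈ 5240 J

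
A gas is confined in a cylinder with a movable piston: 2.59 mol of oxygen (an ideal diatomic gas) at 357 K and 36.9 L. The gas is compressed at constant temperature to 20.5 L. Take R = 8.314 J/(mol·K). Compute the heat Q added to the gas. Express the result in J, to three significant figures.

Q ≈ -4520 J

Isothermal ⇒ ΔU = 0, so Q = W = nRT ln(V₂/V₁).
Q = (2.59)(8.314)(357) ln(20.5/36.9) = 7687 × -0.5878 = -4519 J.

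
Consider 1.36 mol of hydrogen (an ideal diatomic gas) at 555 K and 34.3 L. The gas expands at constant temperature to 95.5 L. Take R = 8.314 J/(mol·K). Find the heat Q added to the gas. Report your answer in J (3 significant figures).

Isothermal ⇒ ΔU = 0, so Q = W = nRT ln(V₂/V₁).
Q = (1.36)(8.314)(555) ln(95.5/34.3) = 6275 × 1.024 = 6426 J.

Q ≈ 6430 J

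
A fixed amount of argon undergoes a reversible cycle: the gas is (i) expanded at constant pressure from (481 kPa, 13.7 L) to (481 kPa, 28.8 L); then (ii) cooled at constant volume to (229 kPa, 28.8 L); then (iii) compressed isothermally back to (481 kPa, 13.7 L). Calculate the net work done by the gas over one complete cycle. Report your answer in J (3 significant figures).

W_net ≈ 2360 J

Leg (i): W = PΔV = (481)(28.8 − 13.7) = 7263 J.
Leg (ii): W = 0.
Leg (iii): W = PᵢVᵢ ln(V_f/Vᵢ) = (6595) ln(13.7/28.8) = -4900 J.
W_net = 7263 − 4900 = 2363 J.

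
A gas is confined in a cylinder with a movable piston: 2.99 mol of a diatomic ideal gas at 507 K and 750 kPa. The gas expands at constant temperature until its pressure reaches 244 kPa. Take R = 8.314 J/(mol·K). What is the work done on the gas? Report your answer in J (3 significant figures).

W ≈ -14200 J

Isothermal process: W = nRT ln(V₂/V₁) = nRT ln(P₁/P₂).
W = (2.99)(8.314)(507) × ln(750/244)
  = 12603 × ln(3.074) = 12603 × 1.123
W_by_gas = 14152 J; work on gas = −W_by = -14152 J.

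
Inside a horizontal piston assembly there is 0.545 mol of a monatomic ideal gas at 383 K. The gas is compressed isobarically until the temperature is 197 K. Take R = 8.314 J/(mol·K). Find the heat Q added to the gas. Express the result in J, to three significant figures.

Q ≈ -2110 J

Isobaric: W = nRΔT = (0.545)(8.314)(-186) = -842.8 J.
ΔU = nCᵥΔT with Cᵥ = 3R/2: ΔU = (0.545)(12.47)(-186) = -1264 J.
Q = ΔU + W = -1264 − 842.8 = -2107 J.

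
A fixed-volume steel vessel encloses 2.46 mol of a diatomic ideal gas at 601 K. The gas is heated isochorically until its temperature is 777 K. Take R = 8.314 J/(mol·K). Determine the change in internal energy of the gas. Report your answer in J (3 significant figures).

Constant volume ⇒ W = 0, so Q = ΔU = nCᵥΔT with Cᵥ = 5R/2 = 20.79 J/(mol·K).
ΔU = (2.46)(20.79)(777 − 601) = 8999 J.

ΔU ≈ 9000 J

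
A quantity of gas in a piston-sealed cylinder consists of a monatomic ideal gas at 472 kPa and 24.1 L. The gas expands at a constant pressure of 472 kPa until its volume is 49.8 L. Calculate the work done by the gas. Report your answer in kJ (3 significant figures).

W ≈ 12.1 kJ

Isobaric: W = P ΔV.
W = (472 kPa)(49.8 − 24.1 L) = (472)(25.7) = 12130 J.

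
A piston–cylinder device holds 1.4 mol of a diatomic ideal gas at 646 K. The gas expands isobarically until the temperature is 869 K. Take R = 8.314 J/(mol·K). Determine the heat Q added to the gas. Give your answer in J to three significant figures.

Q ≈ 9080 J

Isobaric: W = nRΔT = (1.4)(8.314)(223) = 2596 J.
ΔU = nCᵥΔT with Cᵥ = 5R/2: ΔU = (1.4)(20.79)(223) = 6489 J.
Q = ΔU + W = 6489 + 2596 = 9085 J.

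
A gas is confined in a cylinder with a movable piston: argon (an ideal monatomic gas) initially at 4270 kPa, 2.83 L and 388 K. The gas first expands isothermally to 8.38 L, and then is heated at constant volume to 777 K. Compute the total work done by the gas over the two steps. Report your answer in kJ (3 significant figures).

W_total ≈ 13.1 kJ

Step 1 (isothermal): W = P₁V₁ ln(V₂/V₁) = (12084) ln(8.38/2.83) = 13118 J.
Step 2 (isochoric): W = 0 (constant volume).
W_total = 13118 + 0 = 13118 J.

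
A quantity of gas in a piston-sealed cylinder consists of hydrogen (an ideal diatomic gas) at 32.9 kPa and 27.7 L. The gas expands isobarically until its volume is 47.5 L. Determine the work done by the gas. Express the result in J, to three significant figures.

Isobaric: W = P ΔV.
W = (32.9 kPa)(47.5 − 27.7 L) = (32.9)(19.8) = 651.4 J.

W ≈ 651 J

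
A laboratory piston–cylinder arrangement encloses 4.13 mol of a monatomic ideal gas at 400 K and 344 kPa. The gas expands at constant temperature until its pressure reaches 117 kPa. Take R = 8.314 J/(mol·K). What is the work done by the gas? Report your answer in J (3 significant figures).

W ≈ 14800 J

Isothermal process: W = nRT ln(V₂/V₁) = nRT ln(P₁/P₂).
W = (4.13)(8.314)(400) × ln(344/117)
  = 13735 × ln(2.94) = 13735 × 1.078
W_by_gas = 14812 J.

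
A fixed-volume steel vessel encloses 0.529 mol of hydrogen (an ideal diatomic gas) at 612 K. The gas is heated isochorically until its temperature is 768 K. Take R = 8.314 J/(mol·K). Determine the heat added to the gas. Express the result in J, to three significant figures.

Q ≈ 1720 J

Constant volume ⇒ W = 0, so Q = ΔU = nCᵥΔT with Cᵥ = 5R/2 = 20.79 J/(mol·K).
ΔU = (0.529)(20.79)(768 − 612) = 1715 J.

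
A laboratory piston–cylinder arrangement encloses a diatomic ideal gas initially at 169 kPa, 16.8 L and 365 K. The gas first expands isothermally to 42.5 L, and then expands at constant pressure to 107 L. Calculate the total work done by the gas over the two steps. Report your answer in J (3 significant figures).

Step 1 (isothermal): W = P₁V₁ ln(V₂/V₁) = (2839) ln(42.5/16.8) = 2635 J.
After step 1: P = 66.8 kPa, V = 42.5 L, T = 365 K.
Step 2 (isobaric): W = PΔV = (66.8 kPa)(107 − 42.5 L) = 4309 J.
W_total = 2635 + 4309 = 6944 J.

W_total ≈ 6940 J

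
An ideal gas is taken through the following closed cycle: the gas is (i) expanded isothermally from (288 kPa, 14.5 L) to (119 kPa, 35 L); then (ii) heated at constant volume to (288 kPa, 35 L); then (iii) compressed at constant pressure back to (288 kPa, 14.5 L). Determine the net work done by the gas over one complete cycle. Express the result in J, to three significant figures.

Leg (i): W = PᵢVᵢ ln(V_f/Vᵢ) = (4176) ln(35/14.5) = 3680 J.
Leg (ii): W = 0.
Leg (iii): W = PΔV = (288)(14.5 − 35) = -5904 J.
W_net = 3680 − 5904 = -2224 J.

W_net ≈ -2220 J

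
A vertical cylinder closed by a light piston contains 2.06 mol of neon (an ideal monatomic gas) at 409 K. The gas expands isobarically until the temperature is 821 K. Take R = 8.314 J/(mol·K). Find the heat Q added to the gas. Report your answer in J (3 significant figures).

Q ≈ 17600 J

Isobaric: W = nRΔT = (2.06)(8.314)(412) = 7056 J.
ΔU = nCᵥΔT with Cᵥ = 3R/2: ΔU = (2.06)(12.47)(412) = 10584 J.
Q = ΔU + W = 10584 + 7056 = 17641 J.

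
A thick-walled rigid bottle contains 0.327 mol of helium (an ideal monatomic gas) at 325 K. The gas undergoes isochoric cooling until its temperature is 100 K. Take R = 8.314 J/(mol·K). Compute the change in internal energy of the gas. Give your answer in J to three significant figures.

ΔU ≈ -918 J

Constant volume ⇒ W = 0, so Q = ΔU = nCᵥΔT with Cᵥ = 3R/2 = 12.47 J/(mol·K).
ΔU = (0.327)(12.47)(100 − 325) = -917.6 J.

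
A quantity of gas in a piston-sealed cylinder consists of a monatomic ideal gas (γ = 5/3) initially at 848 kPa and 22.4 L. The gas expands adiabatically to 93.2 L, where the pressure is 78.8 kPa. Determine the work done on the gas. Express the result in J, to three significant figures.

Adiabatic: W = (P₁V₁ − P₂V₂)/(γ − 1) with γ = 5/3.
P₁V₁ = 18995 J, P₂V₂ = 7344 J.
W = (18995 − 7344) / 0.6667 = 17477 J.
Work on gas = −W_by = -17477 J.

W ≈ -17500 J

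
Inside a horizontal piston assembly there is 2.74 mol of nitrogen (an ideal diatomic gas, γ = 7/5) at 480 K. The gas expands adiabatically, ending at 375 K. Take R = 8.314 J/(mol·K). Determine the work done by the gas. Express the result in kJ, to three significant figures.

W ≈ 5.98 kJ

Adiabatic ⇒ Q = 0, so W_by = −ΔU = nCᵥ(T₁ − T₂).
Cᵥ = 5R/2 = 20.79 J/(mol·K).
W = (2.74)(20.79)(480 − 375) = 5980 J.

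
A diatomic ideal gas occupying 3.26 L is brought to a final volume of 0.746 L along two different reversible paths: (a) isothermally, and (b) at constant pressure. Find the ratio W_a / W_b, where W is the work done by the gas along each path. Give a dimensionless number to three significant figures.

Path (a) isothermal: W = P₁V₁ ln(V₂/V₁) → W_a/(P₁V₁) = -1.475.
Path (b) isobaric: W = P₁(V₂ − V₁) → W_b/(P₁V₁) = -0.7712.
W_a / W_b = -1.475 / -0.7712 = 1.912.

W_a / W_b ≈ 1.91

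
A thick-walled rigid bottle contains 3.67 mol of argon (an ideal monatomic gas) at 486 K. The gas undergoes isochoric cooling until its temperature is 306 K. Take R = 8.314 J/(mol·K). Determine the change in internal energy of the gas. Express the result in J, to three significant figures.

ΔU ≈ -8240 J

Constant volume ⇒ W = 0, so Q = ΔU = nCᵥΔT with Cᵥ = 3R/2 = 12.47 J/(mol·K).
ΔU = (3.67)(12.47)(306 − 486) = -8238 J.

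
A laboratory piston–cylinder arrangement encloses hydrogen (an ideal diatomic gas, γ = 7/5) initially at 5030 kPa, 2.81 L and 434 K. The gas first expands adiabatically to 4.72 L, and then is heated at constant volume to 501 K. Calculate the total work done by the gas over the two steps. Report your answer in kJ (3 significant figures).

W_total ≈ 6.62 kJ

Step 1 (adiabatic): W = (P₁V₁ − P₂V₂)/(γ−1) = (14134 − 11486)/0.4 = 6620 J.
Step 2 (isochoric): W = 0 (constant volume).
W_total = 6620 + 0 = 6620 J.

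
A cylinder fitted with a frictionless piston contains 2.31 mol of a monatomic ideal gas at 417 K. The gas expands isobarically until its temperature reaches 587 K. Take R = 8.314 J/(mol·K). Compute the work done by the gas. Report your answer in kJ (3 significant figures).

W ≈ 3.26 kJ

Isobaric: W = P ΔV = nR ΔT.
W = (2.31)(8.314)(587 − 417) = 3265 J.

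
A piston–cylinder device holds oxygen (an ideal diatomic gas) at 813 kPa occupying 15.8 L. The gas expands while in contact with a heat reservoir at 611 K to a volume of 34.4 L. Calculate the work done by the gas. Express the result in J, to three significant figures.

W ≈ 9990 J

Isothermal: W = nRT ln(V₂/V₁) = P₁V₁ ln(V₂/V₁).
P₁V₁ = (813 kPa)(15.8 L) = 12845 J.
W = 12845 × ln(34.4/15.8) = 12845 × 0.778
W_by_gas = 9994 J.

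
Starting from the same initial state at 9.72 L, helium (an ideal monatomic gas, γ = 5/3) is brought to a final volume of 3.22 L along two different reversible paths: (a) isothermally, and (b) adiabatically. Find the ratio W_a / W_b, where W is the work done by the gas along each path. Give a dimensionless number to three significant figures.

W_a / W_b ≈ 0.677

Path (a) isothermal: W = P₁V₁ ln(V₂/V₁) → W_a/(P₁V₁) = -1.105.
Path (b) adiabatic: W = P₁V₁(1 − (V₁/V₂)^(γ−1))/(γ−1) → W_b/(P₁V₁) = -1.633.
W_a / W_b = -1.105 / -1.633 = 0.6765.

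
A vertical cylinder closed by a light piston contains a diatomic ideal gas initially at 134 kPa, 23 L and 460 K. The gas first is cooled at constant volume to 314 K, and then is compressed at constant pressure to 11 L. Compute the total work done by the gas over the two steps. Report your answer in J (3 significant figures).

W_total ≈ -1100 J

Step 1 (isochoric): W = 0 (constant volume).
After step 1: P = 91.47 kPa (V unchanged).
Step 2 (isobaric): W = PΔV = (91.47 kPa)(11 − 23 L) = -1098 J.
W_total = 0 − 1098 = -1098 J.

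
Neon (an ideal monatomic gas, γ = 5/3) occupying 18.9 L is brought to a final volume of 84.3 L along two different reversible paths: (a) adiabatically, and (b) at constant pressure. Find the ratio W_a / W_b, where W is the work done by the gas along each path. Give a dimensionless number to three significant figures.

W_a / W_b ≈ 0.274

Path (a) adiabatic: W = P₁V₁(1 − (V₁/V₂)^(γ−1))/(γ−1) → W_a/(P₁V₁) = 0.9464.
Path (b) isobaric: W = P₁(V₂ − V₁) → W_b/(P₁V₁) = 3.46.
W_a / W_b = 0.9464 / 3.46 = 0.2735.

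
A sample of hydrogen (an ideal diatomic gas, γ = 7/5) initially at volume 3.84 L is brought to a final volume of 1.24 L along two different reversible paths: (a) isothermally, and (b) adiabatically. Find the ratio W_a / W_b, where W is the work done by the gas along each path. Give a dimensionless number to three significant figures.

Path (a) isothermal: W = P₁V₁ ln(V₂/V₁) → W_a/(P₁V₁) = -1.13.
Path (b) adiabatic: W = P₁V₁(1 − (V₁/V₂)^(γ−1))/(γ−1) → W_b/(P₁V₁) = -1.429.
W_a / W_b = -1.13 / -1.429 = 0.7909.

W_a / W_b ≈ 0.791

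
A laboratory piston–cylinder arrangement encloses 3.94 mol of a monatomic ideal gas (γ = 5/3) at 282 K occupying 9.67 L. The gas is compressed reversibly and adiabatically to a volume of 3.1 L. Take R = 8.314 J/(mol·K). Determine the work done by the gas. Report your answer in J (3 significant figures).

W ≈ -15700 J

Adiabatic: TV^(γ−1) = const with γ = 5/3.
T₂ = T₁ (V₁/V₂)^(γ−1) = 282 × (9.67/3.1)^0.667 = 282 × 2.135 = 602 K.
W_by = nCᵥ(T₁ − T₂) = (3.94)(12.47)(282 − 602) = -15725 J.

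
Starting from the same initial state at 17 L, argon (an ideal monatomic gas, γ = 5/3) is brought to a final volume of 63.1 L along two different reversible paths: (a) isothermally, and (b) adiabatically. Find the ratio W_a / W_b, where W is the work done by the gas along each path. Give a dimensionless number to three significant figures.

W_a / W_b ≈ 1.50

Path (a) isothermal: W = P₁V₁ ln(V₂/V₁) → W_a/(P₁V₁) = 1.312.
Path (b) adiabatic: W = P₁V₁(1 − (V₁/V₂)^(γ−1))/(γ−1) → W_b/(P₁V₁) = 0.8743.
W_a / W_b = 1.312 / 0.8743 = 1.5.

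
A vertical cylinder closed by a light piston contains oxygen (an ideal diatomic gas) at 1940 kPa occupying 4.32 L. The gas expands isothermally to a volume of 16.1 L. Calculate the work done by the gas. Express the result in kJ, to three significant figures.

W ≈ 11.0 kJ

Isothermal: W = nRT ln(V₂/V₁) = P₁V₁ ln(V₂/V₁).
P₁V₁ = (1940 kPa)(4.32 L) = 8381 J.
W = 8381 × ln(16.1/4.32) = 8381 × 1.316
W_by_gas = 11025 J.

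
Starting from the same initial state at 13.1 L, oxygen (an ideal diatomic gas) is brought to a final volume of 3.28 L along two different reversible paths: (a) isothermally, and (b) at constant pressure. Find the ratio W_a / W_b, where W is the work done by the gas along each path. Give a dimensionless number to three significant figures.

Path (a) isothermal: W = P₁V₁ ln(V₂/V₁) → W_a/(P₁V₁) = -1.385.
Path (b) isobaric: W = P₁(V₂ − V₁) → W_b/(P₁V₁) = -0.7496.
W_a / W_b = -1.385 / -0.7496 = 1.847.

W_a / W_b ≈ 1.85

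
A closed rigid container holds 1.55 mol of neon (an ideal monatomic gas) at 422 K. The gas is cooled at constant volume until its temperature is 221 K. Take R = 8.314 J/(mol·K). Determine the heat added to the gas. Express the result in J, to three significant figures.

Constant volume ⇒ W = 0, so Q = ΔU = nCᵥΔT with Cᵥ = 3R/2 = 12.47 J/(mol·K).
ΔU = (1.55)(12.47)(221 − 422) = -3885 J.

Q ≈ -3890 J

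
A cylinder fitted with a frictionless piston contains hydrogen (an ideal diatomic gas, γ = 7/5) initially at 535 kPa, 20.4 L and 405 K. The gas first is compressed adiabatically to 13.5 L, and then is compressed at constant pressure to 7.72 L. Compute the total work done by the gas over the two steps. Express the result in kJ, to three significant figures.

W_total ≈ -10.4 kJ

Step 1 (adiabatic): W = (P₁V₁ − P₂V₂)/(γ−1) = (10914 − 12874)/0.4 = -4899 J.
After step 1: P = 953.6 kPa, V = 13.5 L, T = 477.7 K.
Step 2 (isobaric): W = PΔV = (953.6 kPa)(7.72 − 13.5 L) = -5512 J.
W_total = -4899 − 5512 = -10411 J.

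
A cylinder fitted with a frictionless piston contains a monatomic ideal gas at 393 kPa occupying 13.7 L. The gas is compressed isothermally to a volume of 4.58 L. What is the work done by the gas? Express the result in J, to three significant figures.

W ≈ -5900 J

Isothermal: W = nRT ln(V₂/V₁) = P₁V₁ ln(V₂/V₁).
P₁V₁ = (393 kPa)(13.7 L) = 5384 J.
W = 5384 × ln(4.58/13.7) = 5384 × -1.096
W_by_gas = -5899 J.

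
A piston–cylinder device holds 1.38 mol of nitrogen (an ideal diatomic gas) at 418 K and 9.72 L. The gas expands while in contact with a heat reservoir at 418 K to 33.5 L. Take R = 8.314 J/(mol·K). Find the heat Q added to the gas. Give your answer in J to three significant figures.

Q ≈ 5930 J

Isothermal ⇒ ΔU = 0, so Q = W = nRT ln(V₂/V₁).
Q = (1.38)(8.314)(418) ln(33.5/9.72) = 4796 × 1.237 = 5934 J.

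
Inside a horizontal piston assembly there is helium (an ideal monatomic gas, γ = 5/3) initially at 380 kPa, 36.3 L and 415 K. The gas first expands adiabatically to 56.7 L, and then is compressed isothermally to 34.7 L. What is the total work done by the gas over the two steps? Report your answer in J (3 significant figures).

Step 1 (adiabatic): W = (P₁V₁ − P₂V₂)/(γ−1) = (13794 − 10246)/0.667 = 5321 J.
After step 1: P = 180.7 kPa, V = 56.7 L, T = 308.3 K.
Step 2 (isothermal): W = P₁V₁ ln(V₂/V₁) = (10246) ln(34.7/56.7) = -5031 J.
W_total = 5321 − 5031 = 290 J.

W_total ≈ 290 J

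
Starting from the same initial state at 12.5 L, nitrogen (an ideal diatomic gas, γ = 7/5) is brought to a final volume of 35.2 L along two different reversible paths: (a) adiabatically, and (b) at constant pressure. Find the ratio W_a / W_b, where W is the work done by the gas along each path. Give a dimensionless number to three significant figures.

Path (a) adiabatic: W = P₁V₁(1 − (V₁/V₂)^(γ−1))/(γ−1) → W_a/(P₁V₁) = 0.8477.
Path (b) isobaric: W = P₁(V₂ − V₁) → W_b/(P₁V₁) = 1.816.
W_a / W_b = 0.8477 / 1.816 = 0.4668.

W_a / W_b ≈ 0.467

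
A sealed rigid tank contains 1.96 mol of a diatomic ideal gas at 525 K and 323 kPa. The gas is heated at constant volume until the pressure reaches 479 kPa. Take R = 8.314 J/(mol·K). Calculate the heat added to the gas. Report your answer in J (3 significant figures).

Q ≈ 10300 J

Constant volume ⇒ W = 0, so Q = ΔU = nCᵥΔT with Cᵥ = 5R/2 = 20.79 J/(mol·K).
At constant V, T₂/T₁ = P₂/P₁ ⇒ ΔT = T₁(P₂/P₁ − 1) = 525·(479/323 − 1) = 253.6 K.
ΔU = (1.96)(20.79)(253.6) = 10330 J.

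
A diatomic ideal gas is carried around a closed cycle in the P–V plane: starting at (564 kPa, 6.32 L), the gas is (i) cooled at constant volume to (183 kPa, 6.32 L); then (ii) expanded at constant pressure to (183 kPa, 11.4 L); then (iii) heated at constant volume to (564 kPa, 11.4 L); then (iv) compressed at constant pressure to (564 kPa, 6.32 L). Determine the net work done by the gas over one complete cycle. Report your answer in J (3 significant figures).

W_net ≈ -1940 J

Constant-volume legs do no work.
W(ii) = (183)(11.4 − 6.32) = 929.6 J; W(iv) = (564)(6.32 − 11.4) = -2865 J.
W_net = 929.6 − 2865 = -1935 J (the counter-clockwise enclosed area).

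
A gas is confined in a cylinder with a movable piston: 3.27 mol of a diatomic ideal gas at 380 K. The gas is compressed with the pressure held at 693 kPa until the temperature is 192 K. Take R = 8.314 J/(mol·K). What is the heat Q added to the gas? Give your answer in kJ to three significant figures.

Q ≈ -17.9 kJ

Isobaric: W = nRΔT = (3.27)(8.314)(-188) = -5111 J.
ΔU = nCᵥΔT with Cᵥ = 5R/2: ΔU = (3.27)(20.79)(-188) = -12778 J.
Q = ΔU + W = -12778 − 5111 = -17889 J.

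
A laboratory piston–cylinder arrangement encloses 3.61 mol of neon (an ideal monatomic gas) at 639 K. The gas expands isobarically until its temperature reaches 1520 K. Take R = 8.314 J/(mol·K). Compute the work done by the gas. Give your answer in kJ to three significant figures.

Isobaric: W = P ΔV = nR ΔT.
W = (3.61)(8.314)(1520 − 639) = 26442 J.

W ≈ 26.4 kJ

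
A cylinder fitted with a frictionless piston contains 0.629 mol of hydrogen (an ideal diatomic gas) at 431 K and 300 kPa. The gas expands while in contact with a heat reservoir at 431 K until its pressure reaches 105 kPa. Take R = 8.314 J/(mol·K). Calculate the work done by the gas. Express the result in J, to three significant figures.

Isothermal process: W = nRT ln(V₂/V₁) = nRT ln(P₁/P₂).
W = (0.629)(8.314)(431) × ln(300/105)
  = 2254 × ln(2.857) = 2254 × 1.05
W_by_gas = 2366 J.

W ≈ 2370 J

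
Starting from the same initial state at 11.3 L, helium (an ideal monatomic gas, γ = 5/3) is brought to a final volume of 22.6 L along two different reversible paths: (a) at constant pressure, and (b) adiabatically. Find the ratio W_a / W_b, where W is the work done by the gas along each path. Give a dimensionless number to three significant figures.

W_a / W_b ≈ 1.80

Path (a) isobaric: W = P₁(V₂ − V₁) → W_a/(P₁V₁) = 1.
Path (b) adiabatic: W = P₁V₁(1 − (V₁/V₂)^(γ−1))/(γ−1) → W_b/(P₁V₁) = 0.5551.
W_a / W_b = 1 / 0.5551 = 1.802.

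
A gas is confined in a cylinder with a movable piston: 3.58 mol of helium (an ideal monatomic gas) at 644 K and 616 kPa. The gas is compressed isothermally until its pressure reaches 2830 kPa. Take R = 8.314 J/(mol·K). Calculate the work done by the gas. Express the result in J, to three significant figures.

Isothermal process: W = nRT ln(V₂/V₁) = nRT ln(P₁/P₂).
W = (3.58)(8.314)(644) × ln(616/2830)
  = 19168 × ln(0.2177) = 19168 × -1.525
W_by_gas = -29227 J.

W ≈ -29200 J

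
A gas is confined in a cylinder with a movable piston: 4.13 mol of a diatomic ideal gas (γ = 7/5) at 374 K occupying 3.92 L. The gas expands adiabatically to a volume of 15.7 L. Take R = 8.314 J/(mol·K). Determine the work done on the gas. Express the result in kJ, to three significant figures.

Adiabatic: TV^(γ−1) = const with γ = 7/5.
T₂ = T₁ (V₁/V₂)^(γ−1) = 374 × (3.92/15.7)^0.4 = 374 × 0.5741 = 214.7 K.
W_by = nCᵥ(T₁ − T₂) = (4.13)(20.79)(374 − 214.7) = 13675 J.
Work on gas = −W_by = -13675 J.

W ≈ -13.7 kJ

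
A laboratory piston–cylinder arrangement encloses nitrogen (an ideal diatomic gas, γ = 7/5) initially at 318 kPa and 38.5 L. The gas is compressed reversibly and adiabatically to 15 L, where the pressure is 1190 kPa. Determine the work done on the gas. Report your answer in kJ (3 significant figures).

Adiabatic: W = (P₁V₁ − P₂V₂)/(γ − 1) with γ = 7/5.
P₁V₁ = 12243 J, P₂V₂ = 17850 J.
W = (12243 − 17850) / 0.4 = -14018 J.
Work on gas = −W_by = 14018 J.

W ≈ 14.0 kJ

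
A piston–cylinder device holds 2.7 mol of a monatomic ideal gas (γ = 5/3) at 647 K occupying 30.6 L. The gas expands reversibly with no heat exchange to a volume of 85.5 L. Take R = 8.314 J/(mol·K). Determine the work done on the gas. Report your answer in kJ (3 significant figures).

W ≈ -10.8 kJ

Adiabatic: TV^(γ−1) = const with γ = 5/3.
T₂ = T₁ (V₁/V₂)^(γ−1) = 647 × (30.6/85.5)^0.667 = 647 × 0.5041 = 326.1 K.
W_by = nCᵥ(T₁ − T₂) = (2.7)(12.47)(647 − 326.1) = 10804 J.
Work on gas = −W_by = -10804 J.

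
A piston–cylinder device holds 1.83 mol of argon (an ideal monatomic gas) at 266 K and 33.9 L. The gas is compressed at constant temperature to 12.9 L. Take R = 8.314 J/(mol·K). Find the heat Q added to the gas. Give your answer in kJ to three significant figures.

Isothermal ⇒ ΔU = 0, so Q = W = nRT ln(V₂/V₁).
Q = (1.83)(8.314)(266) ln(12.9/33.9) = 4047 × -0.9662 = -3910 J.

Q ≈ -3.91 kJ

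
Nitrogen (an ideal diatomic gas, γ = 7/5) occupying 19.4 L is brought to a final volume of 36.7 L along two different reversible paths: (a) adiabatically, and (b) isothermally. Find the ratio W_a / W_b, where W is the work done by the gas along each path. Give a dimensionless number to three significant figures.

W_a / W_b ≈ 0.883

Path (a) adiabatic: W = P₁V₁(1 − (V₁/V₂)^(γ−1))/(γ−1) → W_a/(P₁V₁) = 0.5627.
Path (b) isothermal: W = P₁V₁ ln(V₂/V₁) → W_b/(P₁V₁) = 0.6375.
W_a / W_b = 0.5627 / 0.6375 = 0.8827.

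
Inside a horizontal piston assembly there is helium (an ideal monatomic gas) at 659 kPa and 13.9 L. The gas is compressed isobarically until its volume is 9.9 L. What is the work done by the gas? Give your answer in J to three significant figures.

W ≈ -2640 J

Isobaric: W = P ΔV.
W = (659 kPa)(9.9 − 13.9 L) = (659)(-4) = -2636 J.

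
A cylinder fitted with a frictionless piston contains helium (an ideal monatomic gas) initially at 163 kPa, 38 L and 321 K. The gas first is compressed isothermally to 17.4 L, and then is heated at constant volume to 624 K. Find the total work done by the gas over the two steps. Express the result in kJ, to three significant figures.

Step 1 (isothermal): W = P₁V₁ ln(V₂/V₁) = (6194) ln(17.4/38) = -4838 J.
Step 2 (isochoric): W = 0 (constant volume).
W_total = -4838 + 0 = -4838 J.

W_total ≈ -4.84 kJ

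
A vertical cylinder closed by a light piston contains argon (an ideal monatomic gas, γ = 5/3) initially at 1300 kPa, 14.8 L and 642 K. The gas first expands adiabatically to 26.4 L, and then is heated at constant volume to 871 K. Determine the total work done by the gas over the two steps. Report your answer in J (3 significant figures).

W_total ≈ 9240 J

Step 1 (adiabatic): W = (P₁V₁ − P₂V₂)/(γ−1) = (19240 − 13081)/0.667 = 9238 J.
Step 2 (isochoric): W = 0 (constant volume).
W_total = 9238 + 0 = 9238 J.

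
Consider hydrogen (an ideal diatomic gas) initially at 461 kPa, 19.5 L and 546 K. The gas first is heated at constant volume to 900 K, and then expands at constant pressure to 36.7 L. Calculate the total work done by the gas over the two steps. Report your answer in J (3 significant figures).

W_total ≈ 13100 J

Step 1 (isochoric): W = 0 (constant volume).
After step 1: P = 759.9 kPa (V unchanged).
Step 2 (isobaric): W = PΔV = (759.9 kPa)(36.7 − 19.5 L) = 13070 J.
W_total = 0 + 13070 = 13070 J.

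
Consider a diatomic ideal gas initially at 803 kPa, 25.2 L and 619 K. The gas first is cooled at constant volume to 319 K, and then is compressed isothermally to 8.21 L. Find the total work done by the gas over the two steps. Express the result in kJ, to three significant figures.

W_total ≈ -11.7 kJ

Step 1 (isochoric): W = 0 (constant volume).
After step 1: P = 413.8 kPa (V unchanged).
Step 2 (isothermal): W = P₁V₁ ln(V₂/V₁) = (10428) ln(8.21/25.2) = -11695 J.
W_total = 0 − 11695 = -11695 J.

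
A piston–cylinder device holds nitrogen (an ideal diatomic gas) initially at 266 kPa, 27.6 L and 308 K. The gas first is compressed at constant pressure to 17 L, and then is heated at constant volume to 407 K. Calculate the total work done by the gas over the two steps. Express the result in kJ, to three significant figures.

W_total ≈ -2.82 kJ

Step 1 (isobaric): W = PΔV = (266 kPa)(17 − 27.6 L) = -2820 J.
Step 2 (isochoric): W = 0 (constant volume).
W_total = -2820 + 0 = -2820 J.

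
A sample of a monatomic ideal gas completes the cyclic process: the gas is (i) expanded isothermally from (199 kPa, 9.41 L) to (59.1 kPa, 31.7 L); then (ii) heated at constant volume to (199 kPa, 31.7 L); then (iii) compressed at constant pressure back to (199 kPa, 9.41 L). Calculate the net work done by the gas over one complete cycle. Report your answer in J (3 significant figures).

Leg (i): W = PᵢVᵢ ln(V_f/Vᵢ) = (1873) ln(31.7/9.41) = 2274 J.
Leg (ii): W = 0.
Leg (iii): W = PΔV = (199)(9.41 − 31.7) = -4436 J.
W_net = 2274 − 4436 = -2161 J.

W_net ≈ -2160 J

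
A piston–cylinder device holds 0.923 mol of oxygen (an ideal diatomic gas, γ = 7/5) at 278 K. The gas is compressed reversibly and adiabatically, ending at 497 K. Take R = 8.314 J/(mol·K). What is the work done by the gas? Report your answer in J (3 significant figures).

W ≈ -4200 J

Adiabatic ⇒ Q = 0, so W_by = −ΔU = nCᵥ(T₁ − T₂).
Cᵥ = 5R/2 = 20.79 J/(mol·K).
W = (0.923)(20.79)(278 − 497) = -4201 J.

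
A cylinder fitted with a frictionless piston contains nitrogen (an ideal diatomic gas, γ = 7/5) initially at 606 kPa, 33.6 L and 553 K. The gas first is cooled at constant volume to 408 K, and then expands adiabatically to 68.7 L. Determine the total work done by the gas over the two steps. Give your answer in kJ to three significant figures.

W_total ≈ 9.34 kJ

Step 1 (isochoric): W = 0 (constant volume).
After step 1: P = 447.1 kPa (V unchanged).
Step 2 (adiabatic): W = (P₁V₁ − P₂V₂)/(γ−1) = (15023 − 11285)/0.4 = 9344 J.
W_total = 0 + 9344 = 9344 J.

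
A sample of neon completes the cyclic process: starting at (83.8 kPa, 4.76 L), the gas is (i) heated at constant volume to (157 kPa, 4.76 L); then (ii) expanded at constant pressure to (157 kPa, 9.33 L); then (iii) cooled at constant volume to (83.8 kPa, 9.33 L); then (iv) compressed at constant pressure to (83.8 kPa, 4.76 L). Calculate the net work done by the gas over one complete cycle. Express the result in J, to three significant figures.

W_net ≈ 335 J

Constant-volume legs do no work.
W(ii) = (157)(9.33 − 4.76) = 717.5 J; W(iv) = (83.8)(4.76 − 9.33) = -383 J.
W_net = 717.5 − 383 = 334.5 J (the clockwise enclosed area).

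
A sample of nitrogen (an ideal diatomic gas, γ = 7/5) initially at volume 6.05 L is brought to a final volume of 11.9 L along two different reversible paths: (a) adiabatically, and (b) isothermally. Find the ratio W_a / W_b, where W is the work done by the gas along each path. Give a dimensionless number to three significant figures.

Path (a) adiabatic: W = P₁V₁(1 − (V₁/V₂)^(γ−1))/(γ−1) → W_a/(P₁V₁) = 0.5927.
Path (b) isothermal: W = P₁V₁ ln(V₂/V₁) → W_b/(P₁V₁) = 0.6765.
W_a / W_b = 0.5927 / 0.6765 = 0.8761.

W_a / W_b ≈ 0.876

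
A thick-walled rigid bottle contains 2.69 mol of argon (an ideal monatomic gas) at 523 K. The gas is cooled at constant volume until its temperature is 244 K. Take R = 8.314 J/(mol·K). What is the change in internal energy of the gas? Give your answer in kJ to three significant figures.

ΔU ≈ -9.36 kJ

Constant volume ⇒ W = 0, so Q = ΔU = nCᵥΔT with Cᵥ = 3R/2 = 12.47 J/(mol·K).
ΔU = (2.69)(12.47)(244 − 523) = -9360 J.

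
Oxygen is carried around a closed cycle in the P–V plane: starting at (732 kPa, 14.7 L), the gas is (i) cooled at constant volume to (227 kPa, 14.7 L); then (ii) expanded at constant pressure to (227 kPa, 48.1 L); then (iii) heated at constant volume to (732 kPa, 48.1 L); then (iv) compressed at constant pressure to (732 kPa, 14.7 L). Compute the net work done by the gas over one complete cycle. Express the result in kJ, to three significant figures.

W_net ≈ -16.9 kJ

Constant-volume legs do no work.
W(ii) = (227)(48.1 − 14.7) = 7582 J; W(iv) = (732)(14.7 − 48.1) = -24449 J.
W_net = 7582 − 24449 = -16867 J (the counter-clockwise enclosed area).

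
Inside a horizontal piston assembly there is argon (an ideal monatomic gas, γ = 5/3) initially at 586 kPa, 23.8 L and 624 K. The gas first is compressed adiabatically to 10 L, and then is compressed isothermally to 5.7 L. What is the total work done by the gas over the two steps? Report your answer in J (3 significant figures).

W_total ≈ -30300 J

Step 1 (adiabatic): W = (P₁V₁ − P₂V₂)/(γ−1) = (13947 − 24861)/0.667 = -16372 J.
After step 1: P = 2486 kPa, V = 10 L, T = 1112 K.
Step 2 (isothermal): W = P₁V₁ ln(V₂/V₁) = (24861) ln(5.7/10) = -13975 J.
W_total = -16372 − 13975 = -30347 J.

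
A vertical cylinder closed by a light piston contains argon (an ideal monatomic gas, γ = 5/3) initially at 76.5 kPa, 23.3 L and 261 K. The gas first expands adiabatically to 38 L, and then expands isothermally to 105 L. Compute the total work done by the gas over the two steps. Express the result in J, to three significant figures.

Step 1 (adiabatic): W = (P₁V₁ − P₂V₂)/(γ−1) = (1782 − 1286)/0.667 = 744 J.
After step 1: P = 33.85 kPa, V = 38 L, T = 188.4 K.
Step 2 (isothermal): W = P₁V₁ ln(V₂/V₁) = (1286) ln(105/38) = 1308 J.
W_total = 744 + 1308 = 2052 J.

W_total ≈ 2050 J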